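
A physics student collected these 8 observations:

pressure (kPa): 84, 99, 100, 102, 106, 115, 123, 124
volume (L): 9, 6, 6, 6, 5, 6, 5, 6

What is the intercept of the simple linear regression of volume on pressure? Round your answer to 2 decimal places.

n = 8, Σx = 853, Σy = 49, Σxy = 5141, Σx² = 92227
Sxx = Σx² − (Σx)²/n = 92227 − 90951.125 = 1275.875
Sxy = Σxy − (Σx)(Σy)/n = 5141 − 5224.625 = -83.625
b = Sxy/Sxx = -83.625/1275.875 = -0.065543
a = ȳ − b·x̄ = 6.125 − (-0.065543)·106.625 = 13.113550

13.11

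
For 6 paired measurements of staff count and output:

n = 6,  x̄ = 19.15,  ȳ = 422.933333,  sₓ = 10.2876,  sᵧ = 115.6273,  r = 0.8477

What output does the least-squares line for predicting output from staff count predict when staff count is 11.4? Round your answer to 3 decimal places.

349.094

b = r · sᵧ/sₓ = 0.8477 · 115.6273/10.2876 = 9.527709
a = ȳ − b·x̄ = 422.933333 − 9.527709·19.15 = 240.477700
ŷ(11.4) = a + b·11.4 = 240.477700 + 9.527709·11.4 = 349.093586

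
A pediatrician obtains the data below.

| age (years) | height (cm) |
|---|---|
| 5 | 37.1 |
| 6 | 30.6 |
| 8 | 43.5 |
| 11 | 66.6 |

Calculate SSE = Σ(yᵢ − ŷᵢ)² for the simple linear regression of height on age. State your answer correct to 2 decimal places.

94.40

n = 4, Σx = 30, Σy = 177.8, Σxy = 1449.7, Σx² = 246, Σy² = 8640.58
Sxx = Σx² − (Σx)²/n = 246 − 225 = 21
Sxy = Σxy − (Σx)(Σy)/n = 1449.7 − 1333.5 = 116.2
Syy = Σy² − (Σy)²/n = 8640.58 − 7903.21 = 737.37
b = Sxy/Sxx = 116.2/21 = 5.533333
SSE = Syy − b·Sxy = 737.37 − 5.533333·116.2 = 94.396667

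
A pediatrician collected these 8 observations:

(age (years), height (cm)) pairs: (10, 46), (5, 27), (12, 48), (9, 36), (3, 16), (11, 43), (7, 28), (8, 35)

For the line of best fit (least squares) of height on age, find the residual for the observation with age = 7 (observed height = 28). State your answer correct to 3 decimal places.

-2.971

n = 8, Σx = 65, Σy = 279, Σxy = 2492, Σx² = 593
Sxx = Σx² − (Σx)²/n = 593 − 528.125 = 64.875
Sxy = Σxy − (Σx)(Σy)/n = 2492 − 2266.875 = 225.125
b = Sxy/Sxx = 225.125/64.875 = 3.470135
a = ȳ − b·x̄ = 34.875 − 3.470135·8.125 = 6.680154
ŷ(7) = 6.680154 + 3.470135·7 = 30.971098
residual = y − ŷ = 28 − 30.971098 = -2.971098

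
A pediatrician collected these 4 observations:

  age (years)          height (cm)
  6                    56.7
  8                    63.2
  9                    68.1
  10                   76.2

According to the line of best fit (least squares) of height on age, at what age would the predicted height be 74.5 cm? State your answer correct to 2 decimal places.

10.05

n = 4, Σx = 33, Σy = 264.2, Σxy = 2220.7, Σx² = 281
Sxx = Σx² − (Σx)²/n = 281 − 272.25 = 8.75
Sxy = Σxy − (Σx)(Σy)/n = 2220.7 − 2179.65 = 41.05
b = Sxy/Sxx = 41.05/8.75 = 4.691429
a = ȳ − b·x̄ = 66.05 − 4.691429·8.25 = 27.345714
Set a + b·x = 74.5: x = (74.5 − 27.345714) / 4.691429 = 10.051157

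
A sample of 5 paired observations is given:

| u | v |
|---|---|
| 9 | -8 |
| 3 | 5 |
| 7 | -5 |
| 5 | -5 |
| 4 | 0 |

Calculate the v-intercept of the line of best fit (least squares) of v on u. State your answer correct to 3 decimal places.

n = 5, Σx = 28, Σy = -13, Σxy = -117, Σx² = 180
Sxx = Σx² − (Σx)²/n = 180 − 156.8 = 23.2
Sxy = Σxy − (Σx)(Σy)/n = -117 − (-72.8) = -44.2
b = Sxy/Sxx = -44.2/23.2 = -1.905172
a = ȳ − b·x̄ = -2.6 − (-1.905172)·5.6 = 8.068966

8.069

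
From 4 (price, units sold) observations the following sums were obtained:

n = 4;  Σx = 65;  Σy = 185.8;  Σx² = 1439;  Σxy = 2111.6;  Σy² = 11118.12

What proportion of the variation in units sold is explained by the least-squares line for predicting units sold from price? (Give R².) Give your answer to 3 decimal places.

0.865

Sxx = Σx² − (Σx)²/n = 1439 − 1056.25 = 382.75
Sxy = Σxy − (Σx)(Σy)/n = 2111.6 − 3019.25 = -907.65
Syy = Σy² − (Σy)²/n = 11118.12 − 8630.41 = 2487.71
R² = Sxy²/(Sxx·Syy) = (-907.65)²/(382.75·2487.71) = 0.865211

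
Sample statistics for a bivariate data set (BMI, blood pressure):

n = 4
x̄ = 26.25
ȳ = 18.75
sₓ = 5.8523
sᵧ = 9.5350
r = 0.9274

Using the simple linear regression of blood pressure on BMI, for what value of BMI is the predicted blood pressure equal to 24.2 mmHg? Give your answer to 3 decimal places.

29.857

b = r · sᵧ/sₓ = 0.9274 · 9.535/5.8523 = 1.510989
a = ȳ − b·x̄ = 18.75 − 1.510989·26.25 = -20.913453
Set a + b·x = 24.2: x = (24.2 − (-20.913453)) / 1.510989 = 29.856910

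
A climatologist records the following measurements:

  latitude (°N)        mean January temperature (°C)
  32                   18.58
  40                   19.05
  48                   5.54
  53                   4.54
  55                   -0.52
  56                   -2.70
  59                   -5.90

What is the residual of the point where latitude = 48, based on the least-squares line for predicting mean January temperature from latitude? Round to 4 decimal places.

n = 7, Σx = 343, Σy = 38.59, Σxy = 1335.2, Σx² = 17379
Sxx = Σx² − (Σx)²/n = 17379 − 16807 = 572
Sxy = Σxy − (Σx)(Σy)/n = 1335.2 − 1890.91 = -555.71
b = Sxy/Sxx = -555.71/572 = -0.971521
a = ȳ − b·x̄ = 5.512857 − (-0.971521)·49 = 53.117385
ŷ(48) = 53.117385 + (-0.971521)·48 = 6.484378
residual = y − ŷ = 5.54 − 6.484378 = -0.944378

-0.9444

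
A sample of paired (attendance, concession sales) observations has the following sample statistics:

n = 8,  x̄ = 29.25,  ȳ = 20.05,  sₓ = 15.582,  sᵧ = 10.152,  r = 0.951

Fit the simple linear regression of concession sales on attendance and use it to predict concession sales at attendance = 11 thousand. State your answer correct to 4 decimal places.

8.7424

b = r · sᵧ/sₓ = 0.951 · 10.152/15.582 = 0.619596
a = ȳ − b·x̄ = 20.05 − 0.619596·29.25 = 1.926804
ŷ(11) = a + b·11 = 1.926804 + 0.619596·11 = 8.742365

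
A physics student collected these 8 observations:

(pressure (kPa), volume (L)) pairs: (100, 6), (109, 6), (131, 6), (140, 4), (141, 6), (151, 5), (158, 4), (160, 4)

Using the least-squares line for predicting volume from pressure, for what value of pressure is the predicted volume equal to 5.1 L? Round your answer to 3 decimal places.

n = 8, Σx = 1090, Σy = 41, Σxy = 5473, Σx² = 151888
Sxx = Σx² − (Σx)²/n = 151888 − 148512.5 = 3375.5
Sxy = Σxy − (Σx)(Σy)/n = 5473 − 5586.25 = -113.25
b = Sxy/Sxx = -113.25/3375.5 = -0.033551
a = ȳ − b·x̄ = 5.125 − (-0.033551)·136.25 = 9.696267
Set a + b·x = 5.1: x = (5.1 − 9.696267) / (-0.033551) = 136.995143

136.995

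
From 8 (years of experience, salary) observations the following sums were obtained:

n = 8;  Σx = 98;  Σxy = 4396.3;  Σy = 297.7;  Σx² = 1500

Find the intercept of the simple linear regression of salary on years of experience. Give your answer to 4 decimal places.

Sxx = Σx² − (Σx)²/n = 1500 − 1200.5 = 299.5
Sxy = Σxy − (Σx)(Σy)/n = 4396.3 − 3646.825 = 749.475
b = Sxy/Sxx = 749.475/299.5 = 2.502421
a = ȳ − b·x̄ = 37.2125 − 2.502421·12.25 = 6.557846

6.5578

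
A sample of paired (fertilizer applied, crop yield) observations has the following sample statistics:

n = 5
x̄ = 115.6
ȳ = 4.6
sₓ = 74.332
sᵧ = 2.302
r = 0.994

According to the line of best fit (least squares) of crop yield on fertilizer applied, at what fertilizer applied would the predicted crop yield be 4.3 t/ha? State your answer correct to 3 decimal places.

105.854

b = r · sᵧ/sₓ = 0.994 · 2.302/74.332 = 0.030783
a = ȳ − b·x̄ = 4.6 − 0.030783·115.6 = 1.041445
Set a + b·x = 4.3: x = (4.3 − 1.041445) / 0.030783 = 105.854472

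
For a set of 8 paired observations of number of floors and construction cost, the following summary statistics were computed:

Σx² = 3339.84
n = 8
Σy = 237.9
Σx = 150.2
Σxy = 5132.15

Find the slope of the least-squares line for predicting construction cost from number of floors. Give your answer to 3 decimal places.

1.280

Sxx = Σx² − (Σx)²/n = 3339.84 − 2820.005 = 519.835
Sxy = Σxy − (Σx)(Σy)/n = 5132.15 − 4466.5725 = 665.5775
b = Sxy/Sxx = 665.5775/519.835 = 1.280363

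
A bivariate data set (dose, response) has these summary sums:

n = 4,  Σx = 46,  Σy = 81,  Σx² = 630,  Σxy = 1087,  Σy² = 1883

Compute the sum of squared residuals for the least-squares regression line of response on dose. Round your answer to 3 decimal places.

Sxx = Σx² − (Σx)²/n = 630 − 529 = 101
Sxy = Σxy − (Σx)(Σy)/n = 1087 − 931.5 = 155.5
Syy = Σy² − (Σy)²/n = 1883 − 1640.25 = 242.75
b = Sxy/Sxx = 155.5/101 = 1.539604
SSE = Syy − b·Sxy = 242.75 − 1.539604·155.5 = 3.341584

3.342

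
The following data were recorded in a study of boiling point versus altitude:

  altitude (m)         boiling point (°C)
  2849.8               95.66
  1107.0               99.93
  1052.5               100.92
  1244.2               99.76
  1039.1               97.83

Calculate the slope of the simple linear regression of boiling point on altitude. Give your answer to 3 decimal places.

-0.002

n = 5, Σx = 7292.6, Σy = 494.1, Σxy = 715229.223, Σx² = 13082327.74
Sxx = Σx² − (Σx)²/n = 13082327.74 − 10636402.952 = 2445924.788
Sxy = Σxy − (Σx)(Σy)/n = 715229.223 − 720654.732 = -5425.509
b = Sxy/Sxx = -5425.509/2445924.788 = -0.002218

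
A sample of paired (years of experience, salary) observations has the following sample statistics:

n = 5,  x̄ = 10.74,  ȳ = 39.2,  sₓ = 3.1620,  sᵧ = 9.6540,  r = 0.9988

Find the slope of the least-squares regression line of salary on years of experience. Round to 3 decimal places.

b = r · sᵧ/sₓ = 0.9988 · 9.654/3.162 = 3.049467

3.049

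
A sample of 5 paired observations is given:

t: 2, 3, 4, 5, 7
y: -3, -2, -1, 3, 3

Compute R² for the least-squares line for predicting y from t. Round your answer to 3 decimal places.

n = 5, Σx = 21, Σy = 0, Σxy = 20, Σx² = 103, Σy² = 32
Sxx = Σx² − (Σx)²/n = 103 − 88.2 = 14.8
Sxy = Σxy − (Σx)(Σy)/n = 20 − 0 = 20
Syy = Σy² − (Σy)²/n = 32 − 0 = 32
R² = Sxy²/(Sxx·Syy) = (20)²/(14.8·32) = 0.844595

0.845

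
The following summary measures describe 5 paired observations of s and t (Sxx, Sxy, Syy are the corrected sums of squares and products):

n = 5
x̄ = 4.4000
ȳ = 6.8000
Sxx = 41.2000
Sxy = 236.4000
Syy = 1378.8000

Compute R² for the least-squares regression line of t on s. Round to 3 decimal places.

0.984

R² = Sxy²/(Sxx·Syy) = (236.4)²/(41.2·1378.8) = 0.983777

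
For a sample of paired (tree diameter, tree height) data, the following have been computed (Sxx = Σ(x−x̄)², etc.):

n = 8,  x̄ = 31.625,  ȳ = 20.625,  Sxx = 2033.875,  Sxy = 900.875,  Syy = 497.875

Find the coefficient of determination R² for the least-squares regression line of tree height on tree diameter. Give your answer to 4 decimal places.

0.8015

R² = Sxy²/(Sxx·Syy) = (900.875)²/(2033.875·497.875) = 0.801465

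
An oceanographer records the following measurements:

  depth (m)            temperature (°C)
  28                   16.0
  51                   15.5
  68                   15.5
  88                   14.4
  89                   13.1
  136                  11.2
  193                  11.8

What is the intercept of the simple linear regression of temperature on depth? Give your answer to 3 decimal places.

n = 7, Σx = 653, Σy = 97.5, Σxy = 8526.2, Σx² = 79419
Sxx = Σx² − (Σx)²/n = 79419 − 60915.571429 = 18503.428571
Sxy = Σxy − (Σx)(Σy)/n = 8526.2 − 9095.357143 = -569.157143
b = Sxy/Sxx = -569.157143/18503.428571 = -0.030760
a = ȳ − b·x̄ = 13.928571 − (-0.030760)·93.285714 = 16.797998

16.798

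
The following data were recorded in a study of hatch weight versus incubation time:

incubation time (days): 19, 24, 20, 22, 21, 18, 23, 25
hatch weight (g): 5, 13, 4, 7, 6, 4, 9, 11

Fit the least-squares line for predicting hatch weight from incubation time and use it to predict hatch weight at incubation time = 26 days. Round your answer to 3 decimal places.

13.000

n = 8, Σx = 172, Σy = 59, Σxy = 1321, Σx² = 3740
Sxx = Σx² − (Σx)²/n = 3740 − 3698 = 42
Sxy = Σxy − (Σx)(Σy)/n = 1321 − 1268.5 = 52.5
b = Sxy/Sxx = 52.5/42 = 1.25
a = ȳ − b·x̄ = 7.375 − 1.25·21.5 = -19.5
ŷ(26) = a + b·26 = -19.5 + 1.25·26 = 13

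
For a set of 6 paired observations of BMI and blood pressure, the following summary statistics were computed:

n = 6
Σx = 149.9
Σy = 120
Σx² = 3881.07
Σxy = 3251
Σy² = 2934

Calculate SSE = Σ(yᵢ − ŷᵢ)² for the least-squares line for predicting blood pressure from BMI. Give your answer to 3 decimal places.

63.582

Sxx = Σx² − (Σx)²/n = 3881.07 − 3745.001667 = 136.068333
Sxy = Σxy − (Σx)(Σy)/n = 3251 − 2998 = 253
Syy = Σy² − (Σy)²/n = 2934 − 2400 = 534
b = Sxy/Sxx = 253/136.068333 = 1.859360
SSE = Syy − b·Sxy = 534 − 1.859360·253 = 63.581950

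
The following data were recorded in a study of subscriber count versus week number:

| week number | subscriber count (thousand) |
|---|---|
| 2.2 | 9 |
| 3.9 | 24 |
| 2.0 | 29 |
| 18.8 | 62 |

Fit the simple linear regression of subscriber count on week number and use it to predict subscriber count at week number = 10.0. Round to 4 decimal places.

n = 4, Σx = 26.9, Σy = 124, Σxy = 1337, Σx² = 377.49
Sxx = Σx² − (Σx)²/n = 377.49 − 180.9025 = 196.5875
Sxy = Σxy − (Σx)(Σy)/n = 1337 − 833.9 = 503.1
b = Sxy/Sxx = 503.1/196.5875 = 2.559166
a = ȳ − b·x̄ = 31 − 2.559166·6.725 = 13.789610
ŷ(10.0) = a + b·10.0 = 13.789610 + 2.559166·10 = 39.381268

39.3813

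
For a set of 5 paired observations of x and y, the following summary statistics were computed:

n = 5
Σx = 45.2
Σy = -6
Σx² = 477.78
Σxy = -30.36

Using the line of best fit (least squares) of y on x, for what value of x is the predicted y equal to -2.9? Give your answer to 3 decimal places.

Sxx = Σx² − (Σx)²/n = 477.78 − 408.608 = 69.172
Sxy = Σxy − (Σx)(Σy)/n = -30.36 − (-54.24) = 23.88
b = Sxy/Sxx = 23.88/69.172 = 0.345226
a = ȳ − b·x̄ = -1.2 − 0.345226·9.04 = -4.320847
Set a + b·x = -2.9: x = (-2.9 − (-4.320847)) / 0.345226 = 4.115695

4.116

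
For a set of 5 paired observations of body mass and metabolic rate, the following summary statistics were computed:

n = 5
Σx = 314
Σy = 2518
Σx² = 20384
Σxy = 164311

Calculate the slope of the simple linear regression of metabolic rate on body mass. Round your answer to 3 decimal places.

Sxx = Σx² − (Σx)²/n = 20384 − 19719.2 = 664.8
Sxy = Σxy − (Σx)(Σy)/n = 164311 − 158130.4 = 6180.6
b = Sxy/Sxx = 6180.6/664.8 = 9.296931

9.297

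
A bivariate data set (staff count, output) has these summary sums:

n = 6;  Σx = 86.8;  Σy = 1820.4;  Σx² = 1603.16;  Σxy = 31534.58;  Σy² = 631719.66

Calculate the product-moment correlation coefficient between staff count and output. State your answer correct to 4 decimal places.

0.9899

Sxx = Σx² − (Σx)²/n = 1603.16 − 1255.706667 = 347.453333
Sxy = Σxy − (Σx)(Σy)/n = 31534.58 − 26335.12 = 5199.46
Syy = Σy² − (Σy)²/n = 631719.66 − 552309.36 = 79410.3
r = Sxy/√(Sxx·Syy) = 5199.46/√(27591373.436) = 5199.46/5252.749131 = 0.989855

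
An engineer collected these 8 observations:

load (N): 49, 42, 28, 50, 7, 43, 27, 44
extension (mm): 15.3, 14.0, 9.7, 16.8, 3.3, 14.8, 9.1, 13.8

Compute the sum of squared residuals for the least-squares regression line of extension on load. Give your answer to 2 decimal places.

n = 8, Σx = 290, Σy = 96.8, Σxy = 3961.7, Σx² = 12012, Σy² = 1309.6
Sxx = Σx² − (Σx)²/n = 12012 − 10512.5 = 1499.5
Sxy = Σxy − (Σx)(Σy)/n = 3961.7 − 3509 = 452.7
Syy = Σy² − (Σy)²/n = 1309.6 − 1171.28 = 138.32
b = Sxy/Sxx = 452.7/1499.5 = 0.301901
SSE = Syy − b·Sxy = 138.32 − 0.301901·452.7 = 1.649583

1.65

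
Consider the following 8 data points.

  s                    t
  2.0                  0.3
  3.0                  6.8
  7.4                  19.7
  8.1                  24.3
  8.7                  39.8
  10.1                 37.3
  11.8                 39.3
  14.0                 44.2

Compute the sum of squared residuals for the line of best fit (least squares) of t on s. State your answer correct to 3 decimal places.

186.384

n = 8, Σx = 65.1, Σy = 211.7, Σxy = 2169.14, Σx² = 646.31, Σy² = 7498.37
Sxx = Σx² − (Σx)²/n = 646.31 − 529.75125 = 116.55875
Sxy = Σxy − (Σx)(Σy)/n = 2169.14 − 1722.70875 = 446.43125
Syy = Σy² − (Σy)²/n = 7498.37 − 5602.11125 = 1896.25875
b = Sxy/Sxx = 446.43125/116.55875 = 3.830096
SSE = Syy − b·Sxy = 1896.25875 − 3.830096·446.43125 = 186.384022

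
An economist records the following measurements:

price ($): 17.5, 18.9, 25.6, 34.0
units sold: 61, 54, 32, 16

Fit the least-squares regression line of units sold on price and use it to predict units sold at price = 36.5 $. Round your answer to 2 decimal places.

7.04

n = 4, Σx = 96, Σy = 163, Σxy = 3451.3, Σx² = 2474.82
Sxx = Σx² − (Σx)²/n = 2474.82 − 2304 = 170.82
Sxy = Σxy − (Σx)(Σy)/n = 3451.3 − 3912 = -460.7
b = Sxy/Sxx = -460.7/170.82 = -2.696991
a = ȳ − b·x̄ = 40.75 − (-2.696991)·24 = 105.477784
ŷ(36.5) = a + b·36.5 = 105.477784 + (-2.696991)·36.5 = 7.037613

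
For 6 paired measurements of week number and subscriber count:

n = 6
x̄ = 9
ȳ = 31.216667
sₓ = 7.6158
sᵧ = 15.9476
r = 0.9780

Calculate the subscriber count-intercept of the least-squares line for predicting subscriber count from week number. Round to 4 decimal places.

b = r · sᵧ/sₓ = 0.978 · 15.9476/7.6158 = 2.047947
a = ȳ − b·x̄ = 31.216667 − 2.047947·9 = 12.785146

12.7851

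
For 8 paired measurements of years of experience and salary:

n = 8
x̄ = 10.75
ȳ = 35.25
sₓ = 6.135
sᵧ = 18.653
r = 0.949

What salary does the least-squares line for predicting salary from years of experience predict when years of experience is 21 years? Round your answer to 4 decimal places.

64.8250

b = r · sᵧ/sₓ = 0.949 · 18.653/6.135 = 2.885362
a = ȳ − b·x̄ = 35.25 − 2.885362·10.75 = 4.232357
ŷ(21) = a + b·21 = 4.232357 + 2.885362·21 = 64.824962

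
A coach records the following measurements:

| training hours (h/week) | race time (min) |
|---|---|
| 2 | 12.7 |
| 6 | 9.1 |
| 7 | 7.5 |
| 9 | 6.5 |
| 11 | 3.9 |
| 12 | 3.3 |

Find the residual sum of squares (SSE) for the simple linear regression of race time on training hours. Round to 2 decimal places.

n = 6, Σx = 47, Σy = 43, Σxy = 273.5, Σx² = 435, Σy² = 368.7
Sxx = Σx² − (Σx)²/n = 435 − 368.166667 = 66.833333
Sxy = Σxy − (Σx)(Σy)/n = 273.5 − 336.833333 = -63.333333
Syy = Σy² − (Σy)²/n = 368.7 − 308.166667 = 60.533333
b = Sxy/Sxx = -63.333333/66.833333 = -0.947631
SSE = Syy − b·Sxy = 60.533333 − (-0.947631)·(-63.333333) = 0.516708

0.52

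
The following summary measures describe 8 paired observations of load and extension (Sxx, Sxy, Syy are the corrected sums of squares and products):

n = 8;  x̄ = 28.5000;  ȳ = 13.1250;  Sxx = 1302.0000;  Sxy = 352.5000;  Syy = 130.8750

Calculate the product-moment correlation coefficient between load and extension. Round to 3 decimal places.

r = Sxy/√(Sxx·Syy) = 352.5/√(170399.25) = 352.5/412.794440 = 0.853936

0.854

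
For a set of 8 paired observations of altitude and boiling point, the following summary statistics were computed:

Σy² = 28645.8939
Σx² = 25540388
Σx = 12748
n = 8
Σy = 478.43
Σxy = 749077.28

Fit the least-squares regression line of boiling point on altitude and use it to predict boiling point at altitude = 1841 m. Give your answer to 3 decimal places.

59.174

Sxx = Σx² − (Σx)²/n = 25540388 − 20313938 = 5226450
Sxy = Σxy − (Σx)(Σy)/n = 749077.28 − 762378.205 = -13300.925
b = Sxy/Sxx = -13300.925/5226450 = -0.002545
a = ȳ − b·x̄ = 59.80375 − (-0.002545)·1593.5 = 63.859089
ŷ(1841) = a + b·1841 = 63.859089 + (-0.002545)·1841 = 59.173881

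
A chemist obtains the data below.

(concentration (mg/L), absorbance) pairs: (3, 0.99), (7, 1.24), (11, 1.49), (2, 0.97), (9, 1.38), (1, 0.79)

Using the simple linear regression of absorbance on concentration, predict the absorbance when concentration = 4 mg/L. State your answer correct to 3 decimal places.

1.045

n = 6, Σx = 33, Σy = 6.86, Σxy = 43.19, Σx² = 265
Sxx = Σx² − (Σx)²/n = 265 − 181.5 = 83.5
Sxy = Σxy − (Σx)(Σy)/n = 43.19 − 37.73 = 5.46
b = Sxy/Sxx = 5.46/83.5 = 0.065389
a = ȳ − b·x̄ = 1.143333 − 0.065389·5.5 = 0.783693
ŷ(4) = a + b·4 = 0.783693 + 0.065389·4 = 1.045250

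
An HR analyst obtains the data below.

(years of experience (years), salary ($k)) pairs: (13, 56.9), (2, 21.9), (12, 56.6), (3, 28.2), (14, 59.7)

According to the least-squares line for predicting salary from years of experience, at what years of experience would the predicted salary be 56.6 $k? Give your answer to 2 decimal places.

n = 5, Σx = 44, Σy = 223.3, Σxy = 2383.1, Σx² = 522
Sxx = Σx² − (Σx)²/n = 522 − 387.2 = 134.8
Sxy = Σxy − (Σx)(Σy)/n = 2383.1 − 1965.04 = 418.06
b = Sxy/Sxx = 418.06/134.8 = 3.101335
a = ȳ − b·x̄ = 44.66 − 3.101335·8.8 = 17.368249
Set a + b·x = 56.6: x = (56.6 − 17.368249) / 3.101335 = 12.649955

12.65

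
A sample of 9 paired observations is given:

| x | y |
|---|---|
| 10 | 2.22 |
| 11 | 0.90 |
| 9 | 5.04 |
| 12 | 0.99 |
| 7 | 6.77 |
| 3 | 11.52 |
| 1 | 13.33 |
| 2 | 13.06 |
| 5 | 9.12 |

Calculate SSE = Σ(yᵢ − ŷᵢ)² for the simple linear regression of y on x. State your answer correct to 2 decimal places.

2.72

n = 9, Σx = 60, Σy = 62.95, Σxy = 256.34, Σx² = 534, Σy² = 642.0903
Sxx = Σx² − (Σx)²/n = 534 − 400 = 134
Sxy = Σxy − (Σx)(Σy)/n = 256.34 − 419.666667 = -163.326667
Syy = Σy² − (Σy)²/n = 642.0903 − 440.300278 = 201.790022
b = Sxy/Sxx = -163.326667/134 = -1.218856
SSE = Syy − b·Sxy = 201.790022 − (-1.218856)·(-163.326667) = 2.718380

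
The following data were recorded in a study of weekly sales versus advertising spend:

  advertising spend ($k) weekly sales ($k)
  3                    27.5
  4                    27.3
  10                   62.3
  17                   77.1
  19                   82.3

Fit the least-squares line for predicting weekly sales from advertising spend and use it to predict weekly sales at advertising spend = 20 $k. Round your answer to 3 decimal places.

88.729

n = 5, Σx = 53, Σy = 276.5, Σxy = 3689.1, Σx² = 775
Sxx = Σx² − (Σx)²/n = 775 − 561.8 = 213.2
Sxy = Σxy − (Σx)(Σy)/n = 3689.1 − 2930.9 = 758.2
b = Sxy/Sxx = 758.2/213.2 = 3.556285
a = ȳ − b·x̄ = 55.3 − 3.556285·10.6 = 17.603377
ŷ(20) = a + b·20 = 17.603377 + 3.556285·20 = 88.729081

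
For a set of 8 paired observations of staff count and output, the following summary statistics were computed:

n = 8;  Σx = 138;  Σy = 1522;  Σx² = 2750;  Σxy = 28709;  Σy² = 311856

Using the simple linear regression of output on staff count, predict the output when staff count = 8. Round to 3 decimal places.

Sxx = Σx² − (Σx)²/n = 2750 − 2380.5 = 369.5
Sxy = Σxy − (Σx)(Σy)/n = 28709 − 26254.5 = 2454.5
b = Sxy/Sxx = 2454.5/369.5 = 6.642760
a = ȳ − b·x̄ = 190.25 − 6.642760·17.25 = 75.662382
ŷ(8) = a + b·8 = 75.662382 + 6.642760·8 = 128.804465

128.804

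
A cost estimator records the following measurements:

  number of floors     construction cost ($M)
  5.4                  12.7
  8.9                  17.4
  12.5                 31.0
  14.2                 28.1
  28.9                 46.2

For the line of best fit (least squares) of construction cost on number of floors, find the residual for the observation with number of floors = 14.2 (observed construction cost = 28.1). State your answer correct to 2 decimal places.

0.71

n = 5, Σx = 69.9, Σy = 135.4, Σxy = 2345.14, Σx² = 1301.47
Sxx = Σx² − (Σx)²/n = 1301.47 − 977.202 = 324.268
Sxy = Σxy − (Σx)(Σy)/n = 2345.14 − 1892.892 = 452.248
b = Sxy/Sxx = 452.248/324.268 = 1.394674
a = ȳ − b·x̄ = 27.08 − 1.394674·13.98 = 7.582464
ŷ(14.2) = 7.582464 + 1.394674·14.2 = 27.386828
residual = y − ŷ = 28.1 − 27.386828 = 0.713172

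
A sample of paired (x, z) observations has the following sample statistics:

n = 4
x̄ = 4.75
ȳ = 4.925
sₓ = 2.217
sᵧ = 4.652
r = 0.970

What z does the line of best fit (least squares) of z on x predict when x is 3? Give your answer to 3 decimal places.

1.363

b = r · sᵧ/sₓ = 0.97 · 4.652/2.217 = 2.035381
a = ȳ − b·x̄ = 4.925 − 2.035381·4.75 = -4.743060
ŷ(3) = a + b·3 = -4.743060 + 2.035381·3 = 1.363083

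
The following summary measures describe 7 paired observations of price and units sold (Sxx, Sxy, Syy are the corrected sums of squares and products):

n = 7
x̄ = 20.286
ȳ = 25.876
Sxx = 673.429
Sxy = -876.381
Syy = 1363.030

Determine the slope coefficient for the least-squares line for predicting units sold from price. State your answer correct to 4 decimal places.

b = Sxy/Sxx = -876.381/673.429 = -1.301371

-1.3014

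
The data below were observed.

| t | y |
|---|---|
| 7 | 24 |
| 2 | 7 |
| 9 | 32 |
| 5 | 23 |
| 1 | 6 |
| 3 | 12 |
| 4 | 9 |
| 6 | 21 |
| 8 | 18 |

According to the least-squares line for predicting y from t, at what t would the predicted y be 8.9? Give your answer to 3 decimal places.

2.229

n = 9, Σx = 45, Σy = 152, Σxy = 933, Σx² = 285
Sxx = Σx² − (Σx)²/n = 285 − 225 = 60
Sxy = Σxy − (Σx)(Σy)/n = 933 − 760 = 173
b = Sxy/Sxx = 173/60 = 2.883333
a = ȳ − b·x̄ = 16.888889 − 2.883333·5 = 2.472222
Set a + b·x = 8.9: x = (8.9 − 2.472222) / 2.883333 = 2.229287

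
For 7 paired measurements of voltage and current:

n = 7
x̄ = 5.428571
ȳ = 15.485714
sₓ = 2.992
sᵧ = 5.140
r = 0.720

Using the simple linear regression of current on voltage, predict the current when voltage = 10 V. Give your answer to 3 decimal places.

21.140

b = r · sᵧ/sₓ = 0.72 · 5.14/2.992 = 1.236898
a = ȳ − b·x̄ = 15.485714 − 1.236898·5.428571 = 8.771123
ŷ(10) = a + b·10 = 8.771123 + 1.236898·10 = 21.140107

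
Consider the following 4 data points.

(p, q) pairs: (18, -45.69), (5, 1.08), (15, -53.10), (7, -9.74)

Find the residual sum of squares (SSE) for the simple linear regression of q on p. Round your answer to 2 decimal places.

n = 4, Σx = 45, Σy = -107.45, Σxy = -1681.7, Σx² = 623, Σy² = 5003.2201
Sxx = Σx² − (Σx)²/n = 623 − 506.25 = 116.75
Sxy = Σxy − (Σx)(Σy)/n = -1681.7 − (-1208.8125) = -472.8875
Syy = Σy² − (Σy)²/n = 5003.2201 − 2886.375625 = 2116.844475
b = Sxy/Sxx = -472.8875/116.75 = -4.050428
SSE = Syy − b·Sxy = 2116.844475 − (-4.050428)·(-472.8875) = 201.447579

201.45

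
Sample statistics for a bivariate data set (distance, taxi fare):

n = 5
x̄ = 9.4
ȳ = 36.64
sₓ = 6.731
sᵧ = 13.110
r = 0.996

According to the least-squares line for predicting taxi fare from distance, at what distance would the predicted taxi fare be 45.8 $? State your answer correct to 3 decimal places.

14.122

b = r · sᵧ/sₓ = 0.996 · 13.11/6.731 = 1.939914
a = ȳ − b·x̄ = 36.64 − 1.939914·9.4 = 18.404810
Set a + b·x = 45.8: x = (45.8 − 18.404810) / 1.939914 = 14.121859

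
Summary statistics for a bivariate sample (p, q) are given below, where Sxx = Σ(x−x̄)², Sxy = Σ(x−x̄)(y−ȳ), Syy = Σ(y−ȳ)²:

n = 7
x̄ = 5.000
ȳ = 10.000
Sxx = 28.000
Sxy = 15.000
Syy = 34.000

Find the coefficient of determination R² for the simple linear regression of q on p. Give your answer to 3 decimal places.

0.236

R² = Sxy²/(Sxx·Syy) = (15)²/(28·34) = 0.236345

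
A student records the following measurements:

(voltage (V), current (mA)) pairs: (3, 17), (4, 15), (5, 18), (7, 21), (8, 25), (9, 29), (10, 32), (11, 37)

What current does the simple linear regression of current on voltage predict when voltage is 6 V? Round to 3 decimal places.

21.312

n = 8, Σx = 57, Σy = 194, Σxy = 1536, Σx² = 465
Sxx = Σx² − (Σx)²/n = 465 − 406.125 = 58.875
Sxy = Σxy − (Σx)(Σy)/n = 1536 − 1382.25 = 153.75
b = Sxy/Sxx = 153.75/58.875 = 2.611465
a = ȳ − b·x̄ = 24.25 − 2.611465·7.125 = 5.643312
ŷ(6) = a + b·6 = 5.643312 + 2.611465·6 = 21.312102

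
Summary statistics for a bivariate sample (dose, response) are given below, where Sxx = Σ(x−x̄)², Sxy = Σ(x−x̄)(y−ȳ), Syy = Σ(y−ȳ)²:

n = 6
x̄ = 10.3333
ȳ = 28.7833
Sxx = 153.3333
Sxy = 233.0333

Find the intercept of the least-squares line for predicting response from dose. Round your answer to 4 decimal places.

b = Sxy/Sxx = 233.0333/153.3333 = 1.519783
a = ȳ − b·x̄ = 28.7833 − 1.519783·10.3333 = 13.078929

13.0789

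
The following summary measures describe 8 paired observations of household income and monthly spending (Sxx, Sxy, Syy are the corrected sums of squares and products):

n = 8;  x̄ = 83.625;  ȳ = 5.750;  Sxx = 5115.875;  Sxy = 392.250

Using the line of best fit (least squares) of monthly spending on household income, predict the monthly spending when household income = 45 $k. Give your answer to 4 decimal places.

b = Sxy/Sxx = 392.25/5115.875 = 0.076673
a = ȳ − b·x̄ = 5.75 − 0.076673·83.625 = -0.661788
ŷ(45) = a + b·45 = -0.661788 + 0.076673·45 = 2.788501

2.7885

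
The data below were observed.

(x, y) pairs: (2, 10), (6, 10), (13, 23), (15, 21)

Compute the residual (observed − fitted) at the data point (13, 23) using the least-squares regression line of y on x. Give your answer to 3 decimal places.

n = 4, Σx = 36, Σy = 64, Σxy = 694, Σx² = 434
Sxx = Σx² − (Σx)²/n = 434 − 324 = 110
Sxy = Σxy − (Σx)(Σy)/n = 694 − 576 = 118
b = Sxy/Sxx = 118/110 = 1.072727
a = ȳ − b·x̄ = 16 − 1.072727·9 = 6.345455
ŷ(13) = 6.345455 + 1.072727·13 = 20.290909
residual = y − ŷ = 23 − 20.290909 = 2.709091

2.709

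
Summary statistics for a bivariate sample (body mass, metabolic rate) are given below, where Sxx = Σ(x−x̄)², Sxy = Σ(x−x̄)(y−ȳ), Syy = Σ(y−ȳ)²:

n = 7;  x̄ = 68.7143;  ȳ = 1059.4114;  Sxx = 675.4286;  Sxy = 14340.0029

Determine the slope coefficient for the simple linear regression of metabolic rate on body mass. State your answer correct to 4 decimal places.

b = Sxy/Sxx = 14340.0029/675.4286 = 21.230968

21.2310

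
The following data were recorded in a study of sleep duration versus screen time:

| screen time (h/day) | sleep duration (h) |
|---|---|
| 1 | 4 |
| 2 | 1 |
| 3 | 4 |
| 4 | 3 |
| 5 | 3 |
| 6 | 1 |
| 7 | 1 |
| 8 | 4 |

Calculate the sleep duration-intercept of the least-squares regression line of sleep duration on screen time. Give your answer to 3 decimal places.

3.107

n = 8, Σx = 36, Σy = 21, Σxy = 90, Σx² = 204
Sxx = Σx² − (Σx)²/n = 204 − 162 = 42
Sxy = Σxy − (Σx)(Σy)/n = 90 − 94.5 = -4.5
b = Sxy/Sxx = -4.5/42 = -0.107143
a = ȳ − b·x̄ = 2.625 − (-0.107143)·4.5 = 3.107143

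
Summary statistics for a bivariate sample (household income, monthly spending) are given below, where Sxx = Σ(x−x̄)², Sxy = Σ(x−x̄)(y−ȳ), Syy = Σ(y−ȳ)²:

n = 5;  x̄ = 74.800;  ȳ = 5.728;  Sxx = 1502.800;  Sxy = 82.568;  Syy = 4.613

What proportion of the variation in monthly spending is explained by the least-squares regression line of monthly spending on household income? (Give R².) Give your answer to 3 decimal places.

0.983

R² = Sxy²/(Sxx·Syy) = (82.568)²/(1502.8·4.613) = 0.983420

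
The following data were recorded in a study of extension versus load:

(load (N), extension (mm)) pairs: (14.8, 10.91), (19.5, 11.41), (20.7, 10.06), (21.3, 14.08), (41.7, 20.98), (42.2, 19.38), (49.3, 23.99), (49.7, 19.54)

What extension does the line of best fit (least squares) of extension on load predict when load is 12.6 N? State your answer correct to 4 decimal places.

9.5083

n = 8, Σx = 259.2, Σy = 130.35, Σxy = 4738.656, Σx² = 9901.78
Sxx = Σx² − (Σx)²/n = 9901.78 − 8398.08 = 1503.7
Sxy = Σxy − (Σx)(Σy)/n = 4738.656 − 4223.34 = 515.316
b = Sxy/Sxx = 515.316/1503.7 = 0.342699
a = ȳ − b·x̄ = 16.29375 − 0.342699·32.4 = 5.190313
ŷ(12.6) = a + b·12.6 = 5.190313 + 0.342699·12.6 = 9.508316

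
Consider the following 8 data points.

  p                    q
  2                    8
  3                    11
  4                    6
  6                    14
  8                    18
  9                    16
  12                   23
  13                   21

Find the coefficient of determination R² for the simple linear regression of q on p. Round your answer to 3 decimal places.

0.860

n = 8, Σx = 57, Σy = 117, Σxy = 994, Σx² = 523, Σy² = 1967
Sxx = Σx² − (Σx)²/n = 523 − 406.125 = 116.875
Sxy = Σxy − (Σx)(Σy)/n = 994 − 833.625 = 160.375
Syy = Σy² − (Σy)²/n = 1967 − 1711.125 = 255.875
R² = Sxy²/(Sxx·Syy) = (160.375)²/(116.875·255.875) = 0.860050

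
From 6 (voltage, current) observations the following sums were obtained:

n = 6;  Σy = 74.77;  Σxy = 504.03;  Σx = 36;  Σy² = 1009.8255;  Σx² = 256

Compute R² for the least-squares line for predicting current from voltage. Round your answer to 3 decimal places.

0.983

Sxx = Σx² − (Σx)²/n = 256 − 216 = 40
Sxy = Σxy − (Σx)(Σy)/n = 504.03 − 448.62 = 55.41
Syy = Σy² − (Σy)²/n = 1009.8255 − 931.758817 = 78.066683
R² = Sxy²/(Sxx·Syy) = (55.41)²/(40·78.066683) = 0.983220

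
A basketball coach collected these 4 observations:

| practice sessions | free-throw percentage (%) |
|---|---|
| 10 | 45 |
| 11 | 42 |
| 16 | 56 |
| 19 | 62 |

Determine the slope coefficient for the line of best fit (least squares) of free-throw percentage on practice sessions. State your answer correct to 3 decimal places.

n = 4, Σx = 56, Σy = 205, Σxy = 2986, Σx² = 838
Sxx = Σx² − (Σx)²/n = 838 − 784 = 54
Sxy = Σxy − (Σx)(Σy)/n = 2986 − 2870 = 116
b = Sxy/Sxx = 116/54 = 2.148148

2.148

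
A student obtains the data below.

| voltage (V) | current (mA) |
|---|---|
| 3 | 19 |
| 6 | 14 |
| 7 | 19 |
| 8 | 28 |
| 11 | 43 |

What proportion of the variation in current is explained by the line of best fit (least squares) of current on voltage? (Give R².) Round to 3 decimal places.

0.678

n = 5, Σx = 35, Σy = 123, Σxy = 971, Σx² = 279, Σy² = 3551
Sxx = Σx² − (Σx)²/n = 279 − 245 = 34
Sxy = Σxy − (Σx)(Σy)/n = 971 − 861 = 110
Syy = Σy² − (Σy)²/n = 3551 − 3025.8 = 525.2
R² = Sxy²/(Sxx·Syy) = (110)²/(34·525.2) = 0.677613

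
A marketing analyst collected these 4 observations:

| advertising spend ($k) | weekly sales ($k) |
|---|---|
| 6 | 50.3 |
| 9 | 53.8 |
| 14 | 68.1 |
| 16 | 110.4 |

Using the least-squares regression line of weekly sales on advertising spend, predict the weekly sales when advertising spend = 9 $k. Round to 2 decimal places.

58.94

n = 4, Σx = 45, Σy = 282.6, Σxy = 3505.8, Σx² = 569
Sxx = Σx² − (Σx)²/n = 569 − 506.25 = 62.75
Sxy = Σxy − (Σx)(Σy)/n = 3505.8 − 3179.25 = 326.55
b = Sxy/Sxx = 326.55/62.75 = 5.203984
a = ȳ − b·x̄ = 70.65 − 5.203984·11.25 = 12.105179
ŷ(9) = a + b·9 = 12.105179 + 5.203984·9 = 58.941036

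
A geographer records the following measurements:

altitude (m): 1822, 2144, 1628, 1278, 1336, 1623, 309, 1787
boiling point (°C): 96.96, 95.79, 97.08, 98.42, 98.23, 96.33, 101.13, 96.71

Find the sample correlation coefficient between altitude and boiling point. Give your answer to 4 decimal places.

-0.9751

n = 8, Σx = 11927, Σy = 780.65, Σxy = 1157510.69, Σx² = 19907963, Σy² = 76196.6913
Sxx = Σx² − (Σx)²/n = 19907963 − 17781666.125 = 2126296.875
Sxy = Σxy − (Σx)(Σy)/n = 1157510.69 − 1163851.56875 = -6340.87875
Syy = Σy² − (Σy)²/n = 76196.6913 − 76176.802812 = 19.888488
r = Sxy/√(Sxx·Syy) = -6340.87875/√(42288828.819727) = -6340.87875/6502.986146 = -0.975072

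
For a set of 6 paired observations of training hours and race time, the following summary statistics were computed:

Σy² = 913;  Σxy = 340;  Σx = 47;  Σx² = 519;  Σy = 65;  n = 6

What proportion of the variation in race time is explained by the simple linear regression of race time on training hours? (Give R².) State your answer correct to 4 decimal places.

0.9085

Sxx = Σx² − (Σx)²/n = 519 − 368.166667 = 150.833333
Sxy = Σxy − (Σx)(Σy)/n = 340 − 509.166667 = -169.166667
Syy = Σy² − (Σy)²/n = 913 − 704.166667 = 208.833333
R² = Sxy²/(Sxx·Syy) = (-169.166667)²/(150.833333·208.833333) = 0.908516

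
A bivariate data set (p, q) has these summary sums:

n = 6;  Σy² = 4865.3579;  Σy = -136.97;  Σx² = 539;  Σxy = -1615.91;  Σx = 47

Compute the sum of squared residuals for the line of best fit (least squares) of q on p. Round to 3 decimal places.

12.753

Sxx = Σx² − (Σx)²/n = 539 − 368.166667 = 170.833333
Sxy = Σxy − (Σx)(Σy)/n = -1615.91 − (-1072.931667) = -542.978333
Syy = Σy² − (Σy)²/n = 4865.3579 − 3126.796817 = 1738.561083
b = Sxy/Sxx = -542.978333/170.833333 = -3.178410
SSE = Syy − b·Sxy = 1738.561083 − (-3.178410)·(-542.978333) = 12.753451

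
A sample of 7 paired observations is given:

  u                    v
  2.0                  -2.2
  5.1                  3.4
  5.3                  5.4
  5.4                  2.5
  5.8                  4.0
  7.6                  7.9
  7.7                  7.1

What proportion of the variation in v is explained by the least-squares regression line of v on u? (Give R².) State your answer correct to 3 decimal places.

0.918

n = 7, Σx = 38.9, Σy = 28.1, Σxy = 192.97, Σx² = 237.95, Σy² = 180.63
Sxx = Σx² − (Σx)²/n = 237.95 − 216.172857 = 21.777143
Sxy = Σxy − (Σx)(Σy)/n = 192.97 − 156.155714 = 36.814286
Syy = Σy² − (Σy)²/n = 180.63 − 112.801429 = 67.828571
R² = Sxy²/(Sxx·Syy) = (36.814286)²/(21.777143·67.828571) = 0.917528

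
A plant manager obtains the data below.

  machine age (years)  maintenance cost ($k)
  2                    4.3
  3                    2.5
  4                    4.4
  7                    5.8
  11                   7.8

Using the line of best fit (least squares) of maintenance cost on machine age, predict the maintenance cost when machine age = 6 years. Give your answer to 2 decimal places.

5.26

n = 5, Σx = 27, Σy = 24.8, Σxy = 160.1, Σx² = 199
Sxx = Σx² − (Σx)²/n = 199 − 145.8 = 53.2
Sxy = Σxy − (Σx)(Σy)/n = 160.1 − 133.92 = 26.18
b = Sxy/Sxx = 26.18/53.2 = 0.492105
a = ȳ − b·x̄ = 4.96 − 0.492105·5.4 = 2.302632
ŷ(6) = a + b·6 = 2.302632 + 0.492105·6 = 5.255263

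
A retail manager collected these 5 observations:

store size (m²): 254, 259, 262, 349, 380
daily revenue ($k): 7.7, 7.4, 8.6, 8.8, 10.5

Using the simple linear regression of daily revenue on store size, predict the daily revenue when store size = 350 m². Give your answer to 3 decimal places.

9.485

n = 5, Σx = 1504, Σy = 43, Σxy = 13186.8, Σx² = 466442
Sxx = Σx² − (Σx)²/n = 466442 − 452403.2 = 14038.8
Sxy = Σxy − (Σx)(Σy)/n = 13186.8 − 12934.4 = 252.4
b = Sxy/Sxx = 252.4/14038.8 = 0.017979
a = ȳ − b·x̄ = 8.6 − 0.017979·300.8 = 3.191994
ŷ(350) = a + b·350 = 3.191994 + 0.017979·350 = 9.484554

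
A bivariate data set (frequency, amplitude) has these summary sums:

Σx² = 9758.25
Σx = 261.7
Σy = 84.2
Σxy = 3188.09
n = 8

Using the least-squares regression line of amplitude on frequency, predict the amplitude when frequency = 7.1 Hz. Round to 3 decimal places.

1.248

Sxx = Σx² − (Σx)²/n = 9758.25 − 8560.86125 = 1197.38875
Sxy = Σxy − (Σx)(Σy)/n = 3188.09 − 2754.3925 = 433.6975
b = Sxy/Sxx = 433.6975/1197.38875 = 0.362203
a = ȳ − b·x̄ = 10.525 − 0.362203·32.7125 = -1.323558
ŷ(7.1) = a + b·7.1 = -1.323558 + 0.362203·7.1 = 1.248082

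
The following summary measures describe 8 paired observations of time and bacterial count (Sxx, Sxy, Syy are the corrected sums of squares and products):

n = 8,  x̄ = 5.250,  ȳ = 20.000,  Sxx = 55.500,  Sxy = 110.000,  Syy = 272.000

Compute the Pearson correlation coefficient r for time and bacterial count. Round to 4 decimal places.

0.8953

r = Sxy/√(Sxx·Syy) = 110/√(15096) = 110/122.865780 = 0.895286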